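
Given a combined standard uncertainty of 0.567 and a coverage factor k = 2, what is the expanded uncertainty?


U = k * uc
U = 2 * 0.567
U = 1.1340

1.1340


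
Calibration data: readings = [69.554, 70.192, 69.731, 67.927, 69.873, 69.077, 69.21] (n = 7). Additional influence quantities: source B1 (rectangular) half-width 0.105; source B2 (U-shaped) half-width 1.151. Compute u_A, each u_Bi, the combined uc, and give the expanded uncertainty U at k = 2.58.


mean = (69.554 + 70.192 + 69.731 + 67.927 + 69.873 + 69.077 + 69.21) / 7 = 69.36628571
s = sqrt(sum((x - mean)^2)/(n-1)) = 0.74009813
u_A = s / sqrt(n) = 0.74009813 / sqrt(7) = 0.2797308
u_B1 = 0.105 / sqrt(3) = 0.060621778
u_B2 = 1.151 / sqrt(2) = 0.81387991
uc = sqrt(0.2797308^2 + 0.060621778^2 + 0.81387991^2) = 0.86274262
U = k * uc = 2.58 * 0.86274262
U = 2.2259

2.2259


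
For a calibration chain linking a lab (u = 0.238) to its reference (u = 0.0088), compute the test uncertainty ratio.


TUR = u_lab / u_ref
= 0.238 / 0.0088
= 27.0455

27.0455


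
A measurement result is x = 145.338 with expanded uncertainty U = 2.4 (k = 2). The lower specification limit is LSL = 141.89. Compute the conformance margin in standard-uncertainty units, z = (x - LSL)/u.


u = U / k = 2.4 / 2 = 1.2
margin = |LSL - x| = |141.89 - 145.338| = 3.448
z = margin / u = 3.448 / 1.2
z = 2.8733

2.8733


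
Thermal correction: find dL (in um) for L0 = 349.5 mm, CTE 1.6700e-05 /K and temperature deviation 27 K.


dL = L * alpha * dT
= 349.5 * 1.6700e-05 * 27
= 0.1575896 mm
dL_um = 0.1575896 * 1000 = 157.5896 um

157.5896


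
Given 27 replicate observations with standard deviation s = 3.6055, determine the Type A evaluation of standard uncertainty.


u_A = s / sqrt(n)
u_A = 3.6055 / sqrt(27)
u_A = 3.6055 / 5.1961524
u_A = 0.6939

0.6939


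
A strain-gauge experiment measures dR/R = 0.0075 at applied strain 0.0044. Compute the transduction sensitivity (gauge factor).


GF = (dR/R) / epsilon
= 0.0075 / 0.0044
= 1.7045

1.7045


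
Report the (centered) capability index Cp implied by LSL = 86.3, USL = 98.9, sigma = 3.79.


Cp = (USL - LSL) / (6 * sigma)
= (98.9 - 86.3) / (6 * 3.79)
= 12.6000 / 22.7400
= 0.5541

0.5541


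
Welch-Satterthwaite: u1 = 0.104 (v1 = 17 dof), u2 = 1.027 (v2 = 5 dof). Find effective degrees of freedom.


uc = sqrt(u1^2 + u2^2) = sqrt(0.104^2 + 1.027^2) = 1.0322524
v_eff = uc^4 / (u1^4/v1 + u2^4/v2)
= 1.0322524^4 / (0.104^4/17 + 1.027^4/5)
= 1.1353862 / 0.22249753
v_eff = 5.1029

5.1029


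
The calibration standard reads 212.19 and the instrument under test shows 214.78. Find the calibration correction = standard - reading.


Correction = standard - reading
= 212.19 - 214.78
= -2.5900

-2.5900


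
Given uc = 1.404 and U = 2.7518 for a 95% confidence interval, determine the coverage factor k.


k = U / uc
k = 2.7518 / 1.404
k = 1.96

1.96


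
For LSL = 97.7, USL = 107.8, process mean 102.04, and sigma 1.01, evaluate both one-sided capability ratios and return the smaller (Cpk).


Cpu = (USL - mean) / (3*sigma) = (107.8 - 102.04) / (3*1.01) = 1.9010
Cpl = (mean - LSL) / (3*sigma) = (102.04 - 97.7) / (3*1.01) = 1.4323
Cpk = min(Cpu, Cpl) = 1.4323

1.4323


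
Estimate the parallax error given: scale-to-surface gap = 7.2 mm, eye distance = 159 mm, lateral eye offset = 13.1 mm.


error = h * offset / d
= 7.2 * 13.1 / 159
= 0.5932

0.5932


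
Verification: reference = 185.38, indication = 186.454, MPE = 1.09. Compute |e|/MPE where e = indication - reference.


e = indication - reference = 186.454 - 185.38 = 1.0740
|e| = 1.0740
ratio = |e| / MPE = 1.0740 / 1.09
ratio = 0.9853

0.9853


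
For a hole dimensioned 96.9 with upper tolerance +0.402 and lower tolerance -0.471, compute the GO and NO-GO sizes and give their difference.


GO = nominal - lower_tol (smallest hole = maximum material condition)
GO = 96.9 - 0.471 = 96.429
NO-GO = nominal + upper_tol (largest hole = least material condition)
NO-GO = 96.9 + 0.402 = 97.302
spread = NO-GO - GO = 97.302 - 96.429 = 0.8730

0.8730


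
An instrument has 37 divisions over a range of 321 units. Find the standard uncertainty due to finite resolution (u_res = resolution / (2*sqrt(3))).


resolution = range / divisions
resolution = 321 / 37 = 8.6756757
u_res = resolution / (2*sqrt(3))
u_res = 8.6756757 / 3.4641016
u_res = 2.5045

2.5045


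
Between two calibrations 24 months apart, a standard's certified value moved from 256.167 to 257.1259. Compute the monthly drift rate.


rate = (v2 - v1) / months
= (257.1259 - 256.167) / 24
= 0.9589 / 24
= 0.0400

0.0400


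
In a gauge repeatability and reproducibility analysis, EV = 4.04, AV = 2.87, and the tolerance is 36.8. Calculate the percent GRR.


GRR = sqrt(EV^2 + AV^2) = sqrt(4.04^2 + 2.87^2) = 4.9556533
%GRR = GRR / tol * 100 = 4.9556533 / 36.8 * 100
%GRR = 13.4664

13.4664


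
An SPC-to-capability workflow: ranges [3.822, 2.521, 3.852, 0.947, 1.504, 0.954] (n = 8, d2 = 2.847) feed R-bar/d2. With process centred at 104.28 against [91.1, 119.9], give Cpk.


R_bar = (3.822 + 2.521 + 3.852 + 0.947 + 1.504 + 0.954) / 6 = 2.2666667
sigma = R_bar / d2 = 2.2666667 / 2.847 = 0.79615971
Cp = (USL - LSL)/(6*sigma) = (119.9 - 91.1)/(6*0.79615971) = 6.0289
Cpu = (119.9 - 104.28)/(3*0.79615971) = 6.5397
Cpl = (104.28 - 91.1)/(3*0.79615971) = 5.5182
Cpk = min(Cpu, Cpl) = 5.5182

5.5182


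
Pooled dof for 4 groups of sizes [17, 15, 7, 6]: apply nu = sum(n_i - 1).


nu = sum_i (n_i - 1)
nu = ((17 - 1) + (15 - 1) + (7 - 1) + (6 - 1))
nu = 16 + 14 + 6 + 5
nu = 41

41


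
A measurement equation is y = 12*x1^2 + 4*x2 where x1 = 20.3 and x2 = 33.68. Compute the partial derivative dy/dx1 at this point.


y = 12*x1^2 + 4*x2
dy/dx1 = 2*12*x1
Evaluate at x1 = 20.3: c1 = 24 * 20.3
c1 = 487.2000

487.2000


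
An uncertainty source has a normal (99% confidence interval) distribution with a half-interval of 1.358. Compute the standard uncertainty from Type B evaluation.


u_B = half_width / 2.576
u_B = 1.358 / 2.576
u_B = 0.5272

0.5272


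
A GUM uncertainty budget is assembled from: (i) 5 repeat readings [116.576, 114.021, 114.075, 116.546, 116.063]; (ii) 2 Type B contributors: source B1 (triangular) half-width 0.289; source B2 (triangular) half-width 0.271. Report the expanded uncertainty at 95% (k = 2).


mean = (116.576 + 114.021 + 114.075 + 116.546 + 116.063) / 5 = 115.4562
s = sqrt(sum((x - mean)^2)/(n-1)) = 1.3016657
u_A = s / sqrt(n) = 1.3016657 / sqrt(5) = 0.5821226
u_B1 = 0.289 / sqrt(6) = 0.11798376
u_B2 = 0.271 / sqrt(6) = 0.11063529
uc = sqrt(0.5821226^2 + 0.11798376^2 + 0.11063529^2) = 0.60417469
U = k * uc = 2 * 0.60417469
U = 1.2083

1.2083


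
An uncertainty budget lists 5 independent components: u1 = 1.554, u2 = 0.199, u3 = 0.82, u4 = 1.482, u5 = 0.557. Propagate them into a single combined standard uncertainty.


uc = sqrt(1.554^2 + 0.199^2 + 0.82^2 + 1.482^2 + 0.557^2)
uc = sqrt(5.63349)
uc = 2.3735

2.3735


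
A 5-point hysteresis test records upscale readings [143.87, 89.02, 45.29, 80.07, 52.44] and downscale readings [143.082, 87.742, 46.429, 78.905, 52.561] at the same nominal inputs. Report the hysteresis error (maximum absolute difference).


|143.87 - 143.082| = 0.7880
|89.02 - 87.742| = 1.2780
|45.29 - 46.429| = 1.1390
|80.07 - 78.905| = 1.1650
|52.44 - 52.561| = 0.1210
hysteresis = max(diffs) = 1.2780

1.2780


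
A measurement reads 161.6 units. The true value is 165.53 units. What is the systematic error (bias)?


Systematic error = measured - true
= 161.6 - 165.53
= -3.9300

-3.9300


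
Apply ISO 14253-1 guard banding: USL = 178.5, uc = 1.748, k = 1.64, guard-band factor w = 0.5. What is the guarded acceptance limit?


U = k * uc = 1.64 * 1.748 = 2.86672
guard band g = w * U = 0.5 * 2.86672 = 1.43336
AL = USL - g = 178.5 - 1.43336
AL = 177.0666

177.0666


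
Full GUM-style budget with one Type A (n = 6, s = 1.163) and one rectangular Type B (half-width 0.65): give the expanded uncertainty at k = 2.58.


u_A = s / sqrt(n) = 1.163 / sqrt(6) = 0.47479276
u_B = half_width / sqrt(3) = 0.65 / sqrt(3) = 0.37527767
uc = sqrt(u_A^2 + u_B^2) = sqrt(0.47479276^2 + 0.37527767^2) = 0.60519542
U = k * uc = 2.58 * 0.60519542
U = 1.5614

1.5614


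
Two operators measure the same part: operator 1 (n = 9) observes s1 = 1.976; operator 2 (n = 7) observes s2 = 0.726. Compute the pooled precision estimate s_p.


s_p = sqrt(((n1-1)*s1^2 + (n2-1)*s2^2) / (n1+n2-2))
numerator = (9-1)*1.976^2 + (7-1)*0.726^2 = 31.236608 + 3.162456 = 34.399064
denominator = 9 + 7 - 2 = 14
s_p^2 = 34.399064 / 14 = 2.457076
s_p = sqrt(2.457076) = 1.5675

1.5675


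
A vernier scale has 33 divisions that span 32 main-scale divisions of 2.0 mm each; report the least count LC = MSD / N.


LC = MSD / n_div
= 2.0 / 33
= 0.0606

0.0606


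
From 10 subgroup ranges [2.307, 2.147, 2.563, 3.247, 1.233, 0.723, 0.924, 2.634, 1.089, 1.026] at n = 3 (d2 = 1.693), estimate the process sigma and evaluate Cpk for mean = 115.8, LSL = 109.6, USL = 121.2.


R_bar = (2.307 + 2.147 + 2.563 + 3.247 + 1.233 + 0.723 + 0.924 + 2.634 + 1.089 + 1.026) / 10 = 1.7893
sigma = R_bar / d2 = 1.7893 / 1.693 = 1.0568813
Cp = (USL - LSL)/(6*sigma) = (121.2 - 109.6)/(6*1.0568813) = 1.8293
Cpu = (121.2 - 115.8)/(3*1.0568813) = 1.7031
Cpl = (115.8 - 109.6)/(3*1.0568813) = 1.9554
Cpk = min(Cpu, Cpl) = 1.7031

1.7031


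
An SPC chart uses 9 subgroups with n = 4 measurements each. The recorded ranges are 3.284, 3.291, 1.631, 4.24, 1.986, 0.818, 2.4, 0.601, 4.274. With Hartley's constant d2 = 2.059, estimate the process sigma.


R_bar = (3.284 + 3.291 + 1.631 + 4.24 + 1.986 + 0.818 + 2.4 + 0.601 + 4.274) / 9
R_bar = 22.525 / 9 = 2.5027778
sigma_hat = R_bar / d2 = 2.5027778 / 2.059 = 1.2155

1.2155


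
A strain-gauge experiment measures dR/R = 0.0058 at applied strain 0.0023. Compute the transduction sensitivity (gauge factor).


GF = (dR/R) / epsilon
= 0.0058 / 0.0023
= 2.5217

2.5217


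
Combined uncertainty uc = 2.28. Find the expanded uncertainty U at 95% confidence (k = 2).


U = k * uc
U = 2 * 2.28
U = 4.5600

4.5600


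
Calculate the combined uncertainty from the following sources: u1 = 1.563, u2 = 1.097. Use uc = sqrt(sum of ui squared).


uc = sqrt(1.563^2 + 1.097^2)
uc = sqrt(3.646378)
uc = 1.9095

1.9095


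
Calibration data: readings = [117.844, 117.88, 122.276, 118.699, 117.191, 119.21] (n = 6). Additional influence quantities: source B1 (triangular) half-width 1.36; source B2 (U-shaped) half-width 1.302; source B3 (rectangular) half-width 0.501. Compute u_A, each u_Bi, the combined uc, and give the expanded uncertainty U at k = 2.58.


mean = (117.844 + 117.88 + 122.276 + 118.699 + 117.191 + 119.21) / 6 = 118.85
s = sqrt(sum((x - mean)^2)/(n-1)) = 1.8218174
u_A = s / sqrt(n) = 1.8218174 / sqrt(6) = 0.74375384
u_B1 = 1.36 / sqrt(6) = 0.55521768
u_B2 = 1.302 / sqrt(2) = 0.92065303
u_B3 = 0.501 / sqrt(3) = 0.28925248
uc = sqrt(0.74375384^2 + 0.55521768^2 + 0.92065303^2 + 0.28925248^2) = 1.3389195
U = k * uc = 2.58 * 1.3389195
U = 3.4544

3.4544


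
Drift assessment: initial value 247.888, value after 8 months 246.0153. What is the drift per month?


rate = (v2 - v1) / months
= (246.0153 - 247.888) / 8
= -1.8727 / 8
= -0.2341

-0.2341


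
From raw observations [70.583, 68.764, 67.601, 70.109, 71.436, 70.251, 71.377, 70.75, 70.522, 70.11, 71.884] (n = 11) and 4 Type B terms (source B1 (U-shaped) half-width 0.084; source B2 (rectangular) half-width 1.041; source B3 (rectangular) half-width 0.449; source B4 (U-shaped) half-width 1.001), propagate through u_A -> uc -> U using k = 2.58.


mean = (70.583 + 68.764 + 67.601 + 70.109 + 71.436 + 70.251 + 71.377 + 70.75 + 70.522 + 70.11 + 71.884) / 11 = 70.30790909
s = sqrt(sum((x - mean)^2)/(n-1)) = 1.2251345
u_A = s / sqrt(n) = 1.2251345 / sqrt(11) = 0.36939195
u_B1 = 0.084 / sqrt(2) = 0.05939697
u_B2 = 1.041 / sqrt(3) = 0.60102163
u_B3 = 0.449 / sqrt(3) = 0.25923027
u_B4 = 1.001 / sqrt(2) = 0.70781389
uc = sqrt(0.36939195^2 + 0.05939697^2 + 0.60102163^2 + 0.25923027^2 + 0.70781389^2) = 1.034121
U = k * uc = 2.58 * 1.034121
U = 2.6680

2.6680


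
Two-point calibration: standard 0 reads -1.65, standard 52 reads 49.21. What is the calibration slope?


slope = (y2 - y1) / (x2 - x1)
= (49.21 - -1.65) / (52 - 0)
= 50.8600 / 52
= 0.9781

0.9781


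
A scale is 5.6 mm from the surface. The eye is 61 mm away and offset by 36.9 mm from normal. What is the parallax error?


error = h * offset / d
= 5.6 * 36.9 / 61
= 3.3875

3.3875


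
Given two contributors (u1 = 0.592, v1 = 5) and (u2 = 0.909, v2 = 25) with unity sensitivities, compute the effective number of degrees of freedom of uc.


uc = sqrt(u1^2 + u2^2) = sqrt(0.592^2 + 0.909^2) = 1.0847788
v_eff = uc^4 / (u1^4/v1 + u2^4/v2)
= 1.0847788^4 / (0.592^4/5 + 0.909^4/25)
= 1.3847289 / 0.051874615
v_eff = 26.6938

26.6938


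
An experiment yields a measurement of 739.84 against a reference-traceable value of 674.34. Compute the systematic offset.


Systematic error = measured - true
= 739.84 - 674.34
= 65.5000

65.5000


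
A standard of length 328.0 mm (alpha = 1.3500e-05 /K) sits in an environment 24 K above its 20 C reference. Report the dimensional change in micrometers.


dL = L * alpha * dT
= 328.0 * 1.3500e-05 * 24
= 0.1062720 mm
dL_um = 0.1062720 * 1000 = 106.2720 um

106.2720


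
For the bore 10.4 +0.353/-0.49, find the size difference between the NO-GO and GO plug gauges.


GO = nominal - lower_tol (smallest hole = maximum material condition)
GO = 10.4 - 0.49 = 9.91
NO-GO = nominal + upper_tol (largest hole = least material condition)
NO-GO = 10.4 + 0.353 = 10.753
spread = NO-GO - GO = 10.753 - 9.91 = 0.8430

0.8430


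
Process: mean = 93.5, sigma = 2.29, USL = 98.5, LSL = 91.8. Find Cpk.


Cpu = (USL - mean) / (3*sigma) = (98.5 - 93.5) / (3*2.29) = 0.7278
Cpl = (mean - LSL) / (3*sigma) = (93.5 - 91.8) / (3*2.29) = 0.2475
Cpk = min(Cpu, Cpl) = 0.2475

0.2475


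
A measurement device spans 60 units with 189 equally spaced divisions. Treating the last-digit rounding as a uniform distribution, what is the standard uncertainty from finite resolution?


resolution = range / divisions
resolution = 60 / 189 = 0.31746032
u_res = resolution / (2*sqrt(3))
u_res = 0.31746032 / 3.4641016
u_res = 0.0916

0.0916


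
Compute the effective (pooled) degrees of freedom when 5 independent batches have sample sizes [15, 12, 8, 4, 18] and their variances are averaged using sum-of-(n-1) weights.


nu = sum_i (n_i - 1)
nu = ((15 - 1) + (12 - 1) + (8 - 1) + (4 - 1) + (18 - 1))
nu = 14 + 11 + 7 + 3 + 17
nu = 52

52


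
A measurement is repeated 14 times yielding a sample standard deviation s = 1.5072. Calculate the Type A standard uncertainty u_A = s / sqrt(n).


u_A = s / sqrt(n)
u_A = 1.5072 / sqrt(14)
u_A = 1.5072 / 3.7416574
u_A = 0.4028

0.4028


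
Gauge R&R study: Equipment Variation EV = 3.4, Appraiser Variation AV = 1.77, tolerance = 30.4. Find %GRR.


GRR = sqrt(EV^2 + AV^2) = sqrt(3.4^2 + 1.77^2) = 3.8331319
%GRR = GRR / tol * 100 = 3.8331319 / 30.4 * 100
%GRR = 12.6090

12.6090


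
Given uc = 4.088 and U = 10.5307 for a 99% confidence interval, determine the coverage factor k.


k = U / uc
k = 10.5307 / 4.088
k = 2.576

2.576


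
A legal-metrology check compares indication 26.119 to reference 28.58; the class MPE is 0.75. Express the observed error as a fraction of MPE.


e = indication - reference = 26.119 - 28.58 = -2.4610
|e| = 2.4610
ratio = |e| / MPE = 2.4610 / 0.75
ratio = 3.2813

3.2813


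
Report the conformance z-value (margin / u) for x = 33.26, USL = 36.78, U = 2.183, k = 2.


u = U / k = 2.183 / 2 = 1.0915
margin = |USL - x| = |36.78 - 33.26| = 3.52
z = margin / u = 3.52 / 1.0915
z = 3.2249

3.2249


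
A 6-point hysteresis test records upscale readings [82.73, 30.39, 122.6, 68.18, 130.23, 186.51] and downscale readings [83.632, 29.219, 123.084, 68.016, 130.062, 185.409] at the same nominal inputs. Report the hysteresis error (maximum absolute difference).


|82.73 - 83.632| = 0.9020
|30.39 - 29.219| = 1.1710
|122.6 - 123.084| = 0.4840
|68.18 - 68.016| = 0.1640
|130.23 - 130.062| = 0.1680
|186.51 - 185.409| = 1.1010
hysteresis = max(diffs) = 1.1710

1.1710


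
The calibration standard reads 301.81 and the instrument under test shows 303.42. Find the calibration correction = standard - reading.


Correction = standard - reading
= 301.81 - 303.42
= -1.6100

-1.6100


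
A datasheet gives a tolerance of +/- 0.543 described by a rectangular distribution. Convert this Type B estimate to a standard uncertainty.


u_B = half_width / sqrt(3)
u_B = 0.543 / 1.7320508
u_B = 0.3135

0.3135


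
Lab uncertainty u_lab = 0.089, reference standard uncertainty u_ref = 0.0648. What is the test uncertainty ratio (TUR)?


TUR = u_lab / u_ref
= 0.089 / 0.0648
= 1.3735

1.3735


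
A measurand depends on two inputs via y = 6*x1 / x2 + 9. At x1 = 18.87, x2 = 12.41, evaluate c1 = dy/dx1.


y = 6*x1 / x2 + 9
dy/dx1 = 6/x2
Evaluate at x2 = 12.41: c1 = 6 / 12.41
c1 = 0.4835

0.4835


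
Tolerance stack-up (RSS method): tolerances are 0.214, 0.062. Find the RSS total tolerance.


RSS = sqrt(0.214^2 + 0.062^2)
= sqrt(0.04964)
= 0.2228

0.2228


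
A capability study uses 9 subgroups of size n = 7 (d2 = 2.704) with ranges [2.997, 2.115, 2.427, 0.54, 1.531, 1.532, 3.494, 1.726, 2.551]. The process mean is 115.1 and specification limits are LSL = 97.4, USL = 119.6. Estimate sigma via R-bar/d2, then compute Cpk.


R_bar = (2.997 + 2.115 + 2.427 + 0.54 + 1.531 + 1.532 + 3.494 + 1.726 + 2.551) / 9 = 2.1014444
sigma = R_bar / d2 = 2.1014444 / 2.704 = 0.77716139
Cp = (USL - LSL)/(6*sigma) = (119.6 - 97.4)/(6*0.77716139) = 4.7609
Cpu = (119.6 - 115.1)/(3*0.77716139) = 1.9301
Cpl = (115.1 - 97.4)/(3*0.77716139) = 7.5917
Cpk = min(Cpu, Cpl) = 1.9301

1.9301


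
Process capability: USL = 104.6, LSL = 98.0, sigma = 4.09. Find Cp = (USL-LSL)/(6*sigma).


Cp = (USL - LSL) / (6 * sigma)
= (104.6 - 98.0) / (6 * 4.09)
= 6.6000 / 24.5400
= 0.2689

0.2689


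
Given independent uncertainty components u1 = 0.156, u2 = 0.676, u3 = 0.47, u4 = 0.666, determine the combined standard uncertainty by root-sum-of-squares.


uc = sqrt(0.156^2 + 0.676^2 + 0.47^2 + 0.666^2)
uc = sqrt(1.145768)
uc = 1.0704

1.0704


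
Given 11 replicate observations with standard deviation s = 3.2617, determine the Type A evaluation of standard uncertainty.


u_A = s / sqrt(n)
u_A = 3.2617 / sqrt(11)
u_A = 3.2617 / 3.3166248
u_A = 0.9834

0.9834


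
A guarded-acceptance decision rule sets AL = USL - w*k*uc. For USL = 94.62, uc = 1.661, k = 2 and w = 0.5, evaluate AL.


U = k * uc = 2 * 1.661 = 3.322
guard band g = w * U = 0.5 * 3.322 = 1.661
AL = USL - g = 94.62 - 1.661
AL = 92.9590

92.9590


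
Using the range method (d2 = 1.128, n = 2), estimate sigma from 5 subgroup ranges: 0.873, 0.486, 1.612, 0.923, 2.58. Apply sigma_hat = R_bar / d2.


R_bar = (0.873 + 0.486 + 1.612 + 0.923 + 2.58) / 5
R_bar = 6.474 / 5 = 1.2948
sigma_hat = R_bar / d2 = 1.2948 / 1.128 = 1.1479

1.1479


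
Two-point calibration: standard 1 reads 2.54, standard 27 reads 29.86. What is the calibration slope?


slope = (y2 - y1) / (x2 - x1)
= (29.86 - 2.54) / (27 - 1)
= 27.3200 / 26
= 1.0508

1.0508


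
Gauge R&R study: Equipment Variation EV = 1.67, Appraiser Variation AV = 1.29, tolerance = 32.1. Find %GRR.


GRR = sqrt(EV^2 + AV^2) = sqrt(1.67^2 + 1.29^2) = 2.1102133
%GRR = GRR / tol * 100 = 2.1102133 / 32.1 * 100
%GRR = 6.5739

6.5739


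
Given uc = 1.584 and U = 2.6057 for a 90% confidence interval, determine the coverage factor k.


k = U / uc
k = 2.6057 / 1.584
k = 1.645

1.645


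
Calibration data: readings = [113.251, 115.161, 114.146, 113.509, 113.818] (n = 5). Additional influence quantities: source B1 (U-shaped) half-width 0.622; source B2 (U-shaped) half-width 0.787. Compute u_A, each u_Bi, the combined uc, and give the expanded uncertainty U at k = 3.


mean = (113.251 + 115.161 + 114.146 + 113.509 + 113.818) / 5 = 113.977
s = sqrt(sum((x - mean)^2)/(n-1)) = 0.74192284
u_A = s / sqrt(n) = 0.74192284 / sqrt(5) = 0.33179798
u_B1 = 0.622 / sqrt(2) = 0.43982042
u_B2 = 0.787 / sqrt(2) = 0.55649304
uc = sqrt(0.33179798^2 + 0.43982042^2 + 0.55649304^2) = 0.78308135
U = k * uc = 3 * 0.78308135
U = 2.3492

2.3492


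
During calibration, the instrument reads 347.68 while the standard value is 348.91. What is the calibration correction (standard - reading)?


Correction = standard - reading
= 348.91 - 347.68
= 1.2300

1.2300


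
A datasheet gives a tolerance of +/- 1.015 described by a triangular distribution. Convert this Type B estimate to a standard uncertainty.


u_B = half_width / sqrt(6)
u_B = 1.015 / 2.4494897
u_B = 0.4144

0.4144


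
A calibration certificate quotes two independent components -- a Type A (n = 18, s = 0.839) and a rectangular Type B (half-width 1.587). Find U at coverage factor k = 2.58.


u_A = s / sqrt(n) = 0.839 / sqrt(18) = 0.1977542
u_B = half_width / sqrt(3) = 1.587 / sqrt(3) = 0.91625488
uc = sqrt(u_A^2 + u_B^2) = sqrt(0.1977542^2 + 0.91625488^2) = 0.93735251
U = k * uc = 2.58 * 0.93735251
U = 2.4184

2.4184


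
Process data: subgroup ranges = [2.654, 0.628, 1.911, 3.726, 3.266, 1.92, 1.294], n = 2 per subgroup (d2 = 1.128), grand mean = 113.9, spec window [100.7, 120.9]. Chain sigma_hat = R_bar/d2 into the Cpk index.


R_bar = (2.654 + 0.628 + 1.911 + 3.726 + 3.266 + 1.92 + 1.294) / 7 = 2.1998571
sigma = R_bar / d2 = 2.1998571 / 1.128 = 1.9502279
Cp = (USL - LSL)/(6*sigma) = (120.9 - 100.7)/(6*1.9502279) = 1.7263
Cpu = (120.9 - 113.9)/(3*1.9502279) = 1.1964
Cpl = (113.9 - 100.7)/(3*1.9502279) = 2.2561
Cpk = min(Cpu, Cpl) = 1.1964

1.1964


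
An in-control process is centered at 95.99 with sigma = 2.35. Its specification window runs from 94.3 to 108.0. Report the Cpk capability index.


Cpu = (USL - mean) / (3*sigma) = (108.0 - 95.99) / (3*2.35) = 1.7035
Cpl = (mean - LSL) / (3*sigma) = (95.99 - 94.3) / (3*2.35) = 0.2397
Cpk = min(Cpu, Cpl) = 0.2397

0.2397


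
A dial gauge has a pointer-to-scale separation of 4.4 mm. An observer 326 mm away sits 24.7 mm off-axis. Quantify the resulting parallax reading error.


error = h * offset / d
= 4.4 * 24.7 / 326
= 0.3334

0.3334


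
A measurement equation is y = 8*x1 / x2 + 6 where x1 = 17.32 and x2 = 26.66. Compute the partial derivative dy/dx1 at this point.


y = 8*x1 / x2 + 6
dy/dx1 = 8/x2
Evaluate at x2 = 26.66: c1 = 8 / 26.66
c1 = 0.3001

0.3001


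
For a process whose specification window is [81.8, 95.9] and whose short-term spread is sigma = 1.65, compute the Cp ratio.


Cp = (USL - LSL) / (6 * sigma)
= (95.9 - 81.8) / (6 * 1.65)
= 14.1000 / 9.9000
= 1.4242

1.4242


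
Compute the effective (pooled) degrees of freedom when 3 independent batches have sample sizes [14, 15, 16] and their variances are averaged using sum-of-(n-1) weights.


nu = sum_i (n_i - 1)
nu = ((14 - 1) + (15 - 1) + (16 - 1))
nu = 13 + 14 + 15
nu = 42

42


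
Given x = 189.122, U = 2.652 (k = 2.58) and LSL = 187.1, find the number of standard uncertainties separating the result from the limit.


u = U / k = 2.652 / 2.58 = 1.027907
margin = |LSL - x| = |187.1 - 189.122| = 2.022
z = margin / u = 2.022 / 1.027907
z = 1.9671

1.9671


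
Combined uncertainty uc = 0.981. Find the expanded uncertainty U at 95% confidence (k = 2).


U = k * uc
U = 2 * 0.981
U = 1.9620

1.9620


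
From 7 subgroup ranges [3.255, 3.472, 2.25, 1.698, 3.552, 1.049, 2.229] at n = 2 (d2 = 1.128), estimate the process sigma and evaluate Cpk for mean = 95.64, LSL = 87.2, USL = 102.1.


R_bar = (3.255 + 3.472 + 2.25 + 1.698 + 3.552 + 1.049 + 2.229) / 7 = 2.5007143
sigma = R_bar / d2 = 2.5007143 / 1.128 = 2.2169453
Cp = (USL - LSL)/(6*sigma) = (102.1 - 87.2)/(6*2.2169453) = 1.1202
Cpu = (102.1 - 95.64)/(3*2.2169453) = 0.9713
Cpl = (95.64 - 87.2)/(3*2.2169453) = 1.2690
Cpk = min(Cpu, Cpl) = 0.9713

0.9713


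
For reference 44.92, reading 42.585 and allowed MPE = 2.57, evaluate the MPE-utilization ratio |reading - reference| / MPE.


e = indication - reference = 42.585 - 44.92 = -2.3350
|e| = 2.3350
ratio = |e| / MPE = 2.3350 / 2.57
ratio = 0.9086

0.9086


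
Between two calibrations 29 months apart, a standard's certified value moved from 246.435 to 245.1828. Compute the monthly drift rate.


rate = (v2 - v1) / months
= (245.1828 - 246.435) / 29
= -1.2522 / 29
= -0.0432

-0.0432


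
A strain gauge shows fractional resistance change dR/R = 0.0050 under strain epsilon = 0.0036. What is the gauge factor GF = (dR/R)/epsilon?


GF = (dR/R) / epsilon
= 0.0050 / 0.0036
= 1.3889

1.3889


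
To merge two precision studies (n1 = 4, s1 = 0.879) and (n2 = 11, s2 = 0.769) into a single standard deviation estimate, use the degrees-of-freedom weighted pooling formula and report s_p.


s_p = sqrt(((n1-1)*s1^2 + (n2-1)*s2^2) / (n1+n2-2))
numerator = (4-1)*0.879^2 + (11-1)*0.769^2 = 2.317923 + 5.91361 = 8.231533
denominator = 4 + 11 - 2 = 13
s_p^2 = 8.231533 / 13 = 0.63319485
s_p = sqrt(0.63319485) = 0.7957

0.7957


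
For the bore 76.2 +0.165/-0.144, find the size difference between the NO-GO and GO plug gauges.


GO = nominal - lower_tol (smallest hole = maximum material condition)
GO = 76.2 - 0.144 = 76.056
NO-GO = nominal + upper_tol (largest hole = least material condition)
NO-GO = 76.2 + 0.165 = 76.365
spread = NO-GO - GO = 76.365 - 76.056 = 0.3090

0.3090


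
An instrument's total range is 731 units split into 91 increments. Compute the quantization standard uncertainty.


resolution = range / divisions
resolution = 731 / 91 = 8.032967
u_res = resolution / (2*sqrt(3))
u_res = 8.032967 / 3.4641016
u_res = 2.3189

2.3189


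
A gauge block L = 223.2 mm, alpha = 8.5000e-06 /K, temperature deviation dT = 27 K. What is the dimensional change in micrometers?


dL = L * alpha * dT
= 223.2 * 8.5000e-06 * 27
= 0.0512244 mm
dL_um = 0.0512244 * 1000 = 51.2244 um

51.2244


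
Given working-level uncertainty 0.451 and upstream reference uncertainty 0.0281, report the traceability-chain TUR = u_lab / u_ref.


TUR = u_lab / u_ref
= 0.451 / 0.0281
= 16.0498

16.0498


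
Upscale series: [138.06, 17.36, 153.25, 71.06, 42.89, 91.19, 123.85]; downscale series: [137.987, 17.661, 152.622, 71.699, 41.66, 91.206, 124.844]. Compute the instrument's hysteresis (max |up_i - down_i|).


|138.06 - 137.987| = 0.0730
|17.36 - 17.661| = 0.3010
|153.25 - 152.622| = 0.6280
|71.06 - 71.699| = 0.6390
|42.89 - 41.66| = 1.2300
|91.19 - 91.206| = 0.0160
|123.85 - 124.844| = 0.9940
hysteresis = max(diffs) = 1.2300

1.2300


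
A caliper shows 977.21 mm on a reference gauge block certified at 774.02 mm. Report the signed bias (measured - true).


Systematic error = measured - true
= 977.21 - 774.02
= 203.1900

203.1900


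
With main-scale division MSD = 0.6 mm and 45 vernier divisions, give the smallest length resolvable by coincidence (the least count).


LC = MSD / n_div
= 0.6 / 45
= 0.0133

0.0133


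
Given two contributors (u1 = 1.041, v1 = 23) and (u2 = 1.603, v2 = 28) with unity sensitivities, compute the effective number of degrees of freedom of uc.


uc = sqrt(u1^2 + u2^2) = sqrt(1.041^2 + 1.603^2) = 1.9113582
v_eff = uc^4 / (u1^4/v1 + u2^4/v2)
= 1.9113582^4 / (1.041^4/23 + 1.603^4/28)
= 13.346529 / 0.28687684
v_eff = 46.5235

46.5235


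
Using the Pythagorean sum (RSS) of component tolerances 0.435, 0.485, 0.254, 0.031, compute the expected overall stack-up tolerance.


RSS = sqrt(0.435^2 + 0.485^2 + 0.254^2 + 0.031^2)
= sqrt(0.489927)
= 0.6999

0.6999


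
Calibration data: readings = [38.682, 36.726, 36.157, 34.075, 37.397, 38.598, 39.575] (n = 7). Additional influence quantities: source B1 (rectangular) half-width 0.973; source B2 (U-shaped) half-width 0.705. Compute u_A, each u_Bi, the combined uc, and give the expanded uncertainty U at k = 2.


mean = (38.682 + 36.726 + 36.157 + 34.075 + 37.397 + 38.598 + 39.575) / 7 = 37.31571429
s = sqrt(sum((x - mean)^2)/(n-1)) = 1.8625513
u_A = s / sqrt(n) = 1.8625513 / sqrt(7) = 0.70397822
u_B1 = 0.973 / sqrt(3) = 0.56176181
u_B2 = 0.705 / sqrt(2) = 0.49851028
uc = sqrt(0.70397822^2 + 0.56176181^2 + 0.49851028^2) = 1.0294048
U = k * uc = 2 * 1.0294048
U = 2.0588

2.0588


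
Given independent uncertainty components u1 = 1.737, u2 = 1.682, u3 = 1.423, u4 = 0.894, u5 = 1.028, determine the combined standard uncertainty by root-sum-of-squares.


uc = sqrt(1.737^2 + 1.682^2 + 1.423^2 + 0.894^2 + 1.028^2)
uc = sqrt(9.727242)
uc = 3.1189

3.1189


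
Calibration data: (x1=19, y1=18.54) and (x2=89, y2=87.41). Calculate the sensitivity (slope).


slope = (y2 - y1) / (x2 - x1)
= (87.41 - 18.54) / (89 - 19)
= 68.8700 / 70
= 0.9839

0.9839


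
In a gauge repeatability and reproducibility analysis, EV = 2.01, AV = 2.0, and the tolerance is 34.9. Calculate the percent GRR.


GRR = sqrt(EV^2 + AV^2) = sqrt(2.01^2 + 2.0^2) = 2.835507
%GRR = GRR / tol * 100 = 2.835507 / 34.9 * 100
%GRR = 8.1247

8.1247


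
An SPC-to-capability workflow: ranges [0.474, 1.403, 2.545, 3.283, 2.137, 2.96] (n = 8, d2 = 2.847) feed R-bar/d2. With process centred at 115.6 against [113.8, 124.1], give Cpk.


R_bar = (0.474 + 1.403 + 2.545 + 3.283 + 2.137 + 2.96) / 6 = 2.1336667
sigma = R_bar / d2 = 2.1336667 / 2.847 = 0.74944387
Cp = (USL - LSL)/(6*sigma) = (124.1 - 113.8)/(6*0.74944387) = 2.2906
Cpu = (124.1 - 115.6)/(3*0.74944387) = 3.7806
Cpl = (115.6 - 113.8)/(3*0.74944387) = 0.8006
Cpk = min(Cpu, Cpl) = 0.8006

0.8006


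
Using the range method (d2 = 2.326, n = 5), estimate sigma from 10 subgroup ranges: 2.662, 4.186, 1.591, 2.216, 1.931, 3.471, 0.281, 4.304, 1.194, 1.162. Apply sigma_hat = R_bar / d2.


R_bar = (2.662 + 4.186 + 1.591 + 2.216 + 1.931 + 3.471 + 0.281 + 4.304 + 1.194 + 1.162) / 10
R_bar = 22.998 / 10 = 2.2998
sigma_hat = R_bar / d2 = 2.2998 / 2.326 = 0.9887

0.9887


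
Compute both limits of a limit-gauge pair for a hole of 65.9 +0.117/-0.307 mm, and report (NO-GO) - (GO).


GO = nominal - lower_tol (smallest hole = maximum material condition)
GO = 65.9 - 0.307 = 65.593
NO-GO = nominal + upper_tol (largest hole = least material condition)
NO-GO = 65.9 + 0.117 = 66.017
spread = NO-GO - GO = 66.017 - 65.593 = 0.4240

0.4240


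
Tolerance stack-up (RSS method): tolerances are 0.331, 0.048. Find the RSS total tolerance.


RSS = sqrt(0.331^2 + 0.048^2)
= sqrt(0.111865)
= 0.3345

0.3345


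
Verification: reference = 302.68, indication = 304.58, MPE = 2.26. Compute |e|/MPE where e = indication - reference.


e = indication - reference = 304.58 - 302.68 = 1.9000
|e| = 1.9000
ratio = |e| / MPE = 1.9000 / 2.26
ratio = 0.8407

0.8407


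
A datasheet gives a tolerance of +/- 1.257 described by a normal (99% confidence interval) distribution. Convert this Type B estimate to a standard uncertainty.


u_B = half_width / 2.576
u_B = 1.257 / 2.576
u_B = 0.4880

0.4880


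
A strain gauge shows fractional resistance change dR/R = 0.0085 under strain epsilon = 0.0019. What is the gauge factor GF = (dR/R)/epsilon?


GF = (dR/R) / epsilon
= 0.0085 / 0.0019
= 4.4737

4.4737


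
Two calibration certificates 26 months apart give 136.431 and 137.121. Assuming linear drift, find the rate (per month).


rate = (v2 - v1) / months
= (137.121 - 136.431) / 26
= 0.6900 / 26
= 0.0265

0.0265


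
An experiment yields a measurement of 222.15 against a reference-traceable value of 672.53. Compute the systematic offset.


Systematic error = measured - true
= 222.15 - 672.53
= -450.3800

-450.3800


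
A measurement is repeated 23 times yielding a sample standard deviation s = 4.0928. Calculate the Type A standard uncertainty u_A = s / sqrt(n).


u_A = s / sqrt(n)
u_A = 4.0928 / sqrt(23)
u_A = 4.0928 / 4.7958315
u_A = 0.8534

0.8534


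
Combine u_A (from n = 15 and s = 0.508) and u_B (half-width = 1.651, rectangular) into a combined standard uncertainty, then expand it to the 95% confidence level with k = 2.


u_A = s / sqrt(n) = 0.508 / sqrt(15) = 0.13116504
u_B = half_width / sqrt(3) = 1.651 / sqrt(3) = 0.95320529
uc = sqrt(u_A^2 + u_B^2) = sqrt(0.13116504^2 + 0.95320529^2) = 0.9621874
U = k * uc = 2 * 0.9621874
U = 1.9244

1.9244


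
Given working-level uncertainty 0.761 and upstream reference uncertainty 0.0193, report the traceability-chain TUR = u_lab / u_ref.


TUR = u_lab / u_ref
= 0.761 / 0.0193
= 39.4301

39.4301


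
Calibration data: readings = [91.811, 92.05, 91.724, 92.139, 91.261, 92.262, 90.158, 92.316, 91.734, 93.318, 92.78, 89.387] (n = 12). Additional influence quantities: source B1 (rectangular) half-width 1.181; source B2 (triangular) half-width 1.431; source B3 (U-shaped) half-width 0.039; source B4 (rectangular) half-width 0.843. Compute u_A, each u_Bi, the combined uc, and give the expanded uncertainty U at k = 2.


mean = (91.811 + 92.05 + 91.724 + 92.139 + 91.261 + 92.262 + 90.158 + 92.316 + 91.734 + 93.318 + 92.78 + 89.387) / 12 = 91.745
s = sqrt(sum((x - mean)^2)/(n-1)) = 1.0747115
u_A = s / sqrt(n) = 1.0747115 / sqrt(12) = 0.31024249
u_B1 = 1.181 / sqrt(3) = 0.68185067
u_B2 = 1.431 / sqrt(6) = 0.5842033
u_B3 = 0.039 / sqrt(2) = 0.027577164
u_B4 = 0.843 / sqrt(3) = 0.48670628
uc = sqrt(0.31024249^2 + 0.68185067^2 + 0.5842033^2 + 0.027577164^2 + 0.48670628^2) = 1.0677583
U = k * uc = 2 * 1.0677583
U = 2.1355

2.1355


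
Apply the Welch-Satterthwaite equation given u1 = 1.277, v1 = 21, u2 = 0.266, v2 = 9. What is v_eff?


uc = sqrt(u1^2 + u2^2) = sqrt(1.277^2 + 0.266^2) = 1.3044098
v_eff = uc^4 / (u1^4/v1 + u2^4/v2)
= 1.3044098^4 / (1.277^4/21 + 0.266^4/9)
= 2.895051 / 0.12718851
v_eff = 22.7619

22.7619


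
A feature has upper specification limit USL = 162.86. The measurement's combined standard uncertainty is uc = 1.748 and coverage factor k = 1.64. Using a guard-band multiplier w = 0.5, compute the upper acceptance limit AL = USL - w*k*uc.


U = k * uc = 1.64 * 1.748 = 2.86672
guard band g = w * U = 0.5 * 2.86672 = 1.43336
AL = USL - g = 162.86 - 1.43336
AL = 161.4266

161.4266


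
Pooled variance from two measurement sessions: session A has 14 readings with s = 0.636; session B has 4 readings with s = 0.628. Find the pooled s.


s_p = sqrt(((n1-1)*s1^2 + (n2-1)*s2^2) / (n1+n2-2))
numerator = (14-1)*0.636^2 + (4-1)*0.628^2 = 5.258448 + 1.183152 = 6.4416
denominator = 14 + 4 - 2 = 16
s_p^2 = 6.4416 / 16 = 0.4026
s_p = sqrt(0.4026) = 0.6345

0.6345


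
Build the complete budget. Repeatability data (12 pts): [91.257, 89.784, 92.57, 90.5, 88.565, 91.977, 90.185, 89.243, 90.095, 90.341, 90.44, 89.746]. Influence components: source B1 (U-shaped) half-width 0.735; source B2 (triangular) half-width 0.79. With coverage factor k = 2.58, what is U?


mean = (91.257 + 89.784 + 92.57 + 90.5 + 88.565 + 91.977 + 90.185 + 89.243 + 90.095 + 90.341 + 90.44 + 89.746) / 12 = 90.39191667
s = sqrt(sum((x - mean)^2)/(n-1)) = 1.111791
u_A = s / sqrt(n) = 1.111791 / sqrt(12) = 0.32094642
u_B1 = 0.735 / sqrt(2) = 0.51972348
u_B2 = 0.79 / sqrt(6) = 0.32251615
uc = sqrt(0.32094642^2 + 0.51972348^2 + 0.32251615^2) = 0.69075015
U = k * uc = 2.58 * 0.69075015
U = 1.7821

1.7821


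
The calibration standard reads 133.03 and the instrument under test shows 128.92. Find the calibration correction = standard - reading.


Correction = standard - reading
= 133.03 - 128.92
= 4.1100

4.1100


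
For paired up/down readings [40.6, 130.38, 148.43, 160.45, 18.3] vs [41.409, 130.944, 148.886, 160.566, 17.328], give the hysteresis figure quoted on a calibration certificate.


|40.6 - 41.409| = 0.8090
|130.38 - 130.944| = 0.5640
|148.43 - 148.886| = 0.4560
|160.45 - 160.566| = 0.1160
|18.3 - 17.328| = 0.9720
hysteresis = max(diffs) = 0.9720

0.9720


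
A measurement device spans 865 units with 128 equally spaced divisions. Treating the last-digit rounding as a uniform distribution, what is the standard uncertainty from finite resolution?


resolution = range / divisions
resolution = 865 / 128 = 6.7578125
u_res = resolution / (2*sqrt(3))
u_res = 6.7578125 / 3.4641016
u_res = 1.9508

1.9508


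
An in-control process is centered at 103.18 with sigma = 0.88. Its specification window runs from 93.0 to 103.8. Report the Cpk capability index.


Cpu = (USL - mean) / (3*sigma) = (103.8 - 103.18) / (3*0.88) = 0.2348
Cpl = (mean - LSL) / (3*sigma) = (103.18 - 93.0) / (3*0.88) = 3.8561
Cpk = min(Cpu, Cpl) = 0.2348

0.2348


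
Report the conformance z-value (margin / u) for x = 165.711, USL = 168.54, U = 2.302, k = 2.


u = U / k = 2.302 / 2 = 1.151
margin = |USL - x| = |168.54 - 165.711| = 2.829
z = margin / u = 2.829 / 1.151
z = 2.4579

2.4579


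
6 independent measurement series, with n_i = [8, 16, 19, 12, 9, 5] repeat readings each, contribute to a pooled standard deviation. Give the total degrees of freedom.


nu = sum_i (n_i - 1)
nu = ((8 - 1) + (16 - 1) + (19 - 1) + (12 - 1) + (9 - 1) + (5 - 1))
nu = 7 + 15 + 18 + 11 + 8 + 4
nu = 63

63


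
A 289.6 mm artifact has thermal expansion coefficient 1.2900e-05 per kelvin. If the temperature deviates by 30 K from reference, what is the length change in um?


dL = L * alpha * dT
= 289.6 * 1.2900e-05 * 30
= 0.1120752 mm
dL_um = 0.1120752 * 1000 = 112.0752 um

112.0752


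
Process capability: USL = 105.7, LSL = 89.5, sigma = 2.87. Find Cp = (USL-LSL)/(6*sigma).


Cp = (USL - LSL) / (6 * sigma)
= (105.7 - 89.5) / (6 * 2.87)
= 16.2000 / 17.2200
= 0.9408

0.9408


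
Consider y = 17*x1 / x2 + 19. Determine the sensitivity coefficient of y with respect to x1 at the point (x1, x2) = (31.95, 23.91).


y = 17*x1 / x2 + 19
dy/dx1 = 17/x2
Evaluate at x2 = 23.91: c1 = 17 / 23.91
c1 = 0.7110

0.7110


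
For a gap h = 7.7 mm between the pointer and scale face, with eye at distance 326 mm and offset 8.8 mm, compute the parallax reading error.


error = h * offset / d
= 7.7 * 8.8 / 326
= 0.2079

0.2079


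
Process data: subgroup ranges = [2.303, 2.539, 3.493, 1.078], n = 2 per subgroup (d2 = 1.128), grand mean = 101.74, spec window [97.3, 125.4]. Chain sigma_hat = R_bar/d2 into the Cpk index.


R_bar = (2.303 + 2.539 + 3.493 + 1.078) / 4 = 2.35325
sigma = R_bar / d2 = 2.35325 / 1.128 = 2.0862145
Cp = (USL - LSL)/(6*sigma) = (125.4 - 97.3)/(6*2.0862145) = 2.2449
Cpu = (125.4 - 101.74)/(3*2.0862145) = 3.7804
Cpl = (101.74 - 97.3)/(3*2.0862145) = 0.7094
Cpk = min(Cpu, Cpl) = 0.7094

0.7094


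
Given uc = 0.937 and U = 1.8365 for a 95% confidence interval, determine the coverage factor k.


k = U / uc
k = 1.8365 / 0.937
k = 1.96

1.96


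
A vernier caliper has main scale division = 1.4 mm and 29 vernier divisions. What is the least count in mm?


LC = MSD / n_div
= 1.4 / 29
= 0.0483

0.0483


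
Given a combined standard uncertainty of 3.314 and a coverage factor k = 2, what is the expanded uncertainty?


U = k * uc
U = 2 * 3.314
U = 6.6280

6.6280


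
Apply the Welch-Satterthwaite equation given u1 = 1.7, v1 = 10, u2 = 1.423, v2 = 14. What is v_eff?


uc = sqrt(u1^2 + u2^2) = sqrt(1.7^2 + 1.423^2) = 2.2169639
v_eff = uc^4 / (u1^4/v1 + u2^4/v2)
= 2.2169639^4 / (1.7^4/10 + 1.423^4/14)
= 24.156526 / 1.1280912
v_eff = 21.4136

21.4136


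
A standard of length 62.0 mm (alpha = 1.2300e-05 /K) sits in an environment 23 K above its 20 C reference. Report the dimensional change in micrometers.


dL = L * alpha * dT
= 62.0 * 1.2300e-05 * 23
= 0.0175398 mm
dL_um = 0.0175398 * 1000 = 17.5398 um

17.5398


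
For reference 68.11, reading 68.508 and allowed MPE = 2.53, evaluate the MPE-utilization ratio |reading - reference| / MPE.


e = indication - reference = 68.508 - 68.11 = 0.3980
|e| = 0.3980
ratio = |e| / MPE = 0.3980 / 2.53
ratio = 0.1573

0.1573


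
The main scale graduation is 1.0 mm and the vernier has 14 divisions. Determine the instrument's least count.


LC = MSD / n_div
= 1.0 / 14
= 0.0714

0.0714
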